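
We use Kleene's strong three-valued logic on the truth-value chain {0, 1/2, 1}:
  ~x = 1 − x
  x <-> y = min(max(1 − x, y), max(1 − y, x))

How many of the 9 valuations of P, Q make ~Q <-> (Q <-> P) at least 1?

2

P = 0, Q = 0 ↦ 1  ≥
P = 0, Q = 1/2 ↦ 1/2  <
P = 0, Q = 1 ↦ 1  ≥
P = 1/2, Q = 0 ↦ 1/2  <
P = 1/2, Q = 1/2 ↦ 1/2  <
P = 1/2, Q = 1 ↦ 1/2  <
P = 1, Q = 0 ↦ 0  <
P = 1, Q = 1/2 ↦ 1/2  <
P = 1, Q = 1 ↦ 0  <
So 2 of the 9 assignments meet the threshold.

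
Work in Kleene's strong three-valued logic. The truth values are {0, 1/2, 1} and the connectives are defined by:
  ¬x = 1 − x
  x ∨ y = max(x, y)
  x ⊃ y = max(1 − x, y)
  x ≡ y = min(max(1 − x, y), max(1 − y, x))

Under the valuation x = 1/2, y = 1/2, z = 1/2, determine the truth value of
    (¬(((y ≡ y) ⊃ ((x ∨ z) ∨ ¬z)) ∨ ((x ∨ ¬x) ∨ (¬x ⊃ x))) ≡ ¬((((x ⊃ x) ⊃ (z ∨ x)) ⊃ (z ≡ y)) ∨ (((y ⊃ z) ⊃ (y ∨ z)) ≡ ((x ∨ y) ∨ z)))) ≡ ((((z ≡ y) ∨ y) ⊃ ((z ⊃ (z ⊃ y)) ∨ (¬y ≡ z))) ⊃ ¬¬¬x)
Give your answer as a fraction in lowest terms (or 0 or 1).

1/2

y ≡ y = 1/2 ≡ 1/2 = 1/2
x ∨ z = 1/2 ∨ 1/2 = 1/2
¬z = ¬1/2 = 1/2
(x ∨ z) ∨ ¬z = 1/2 ∨ 1/2 = 1/2
(y ≡ y) ⊃ ((x ∨ z) ∨ ¬z) = 1/2 ⊃ 1/2 = 1/2
¬x = ¬1/2 = 1/2
x ∨ ¬x = 1/2 ∨ 1/2 = 1/2
¬x = ¬1/2 = 1/2
¬x ⊃ x = 1/2 ⊃ 1/2 = 1/2
(x ∨ ¬x) ∨ (¬x ⊃ x) = 1/2 ∨ 1/2 = 1/2
((y ≡ y) ⊃ ((x ∨ z) ∨ ¬z)) ∨ ((x ∨ ¬x) ∨ (¬x ⊃ x)) = 1/2 ∨ 1/2 = 1/2
¬(((y ≡ y) ⊃ ((x ∨ z) ∨ ¬z)) ∨ ((x ∨ ¬x) ∨ (¬x ⊃ x))) = ¬1/2 = 1/2
x ⊃ x = 1/2 ⊃ 1/2 = 1/2
z ∨ x = 1/2 ∨ 1/2 = 1/2
(x ⊃ x) ⊃ (z ∨ x) = 1/2 ⊃ 1/2 = 1/2
z ≡ y = 1/2 ≡ 1/2 = 1/2
((x ⊃ x) ⊃ (z ∨ x)) ⊃ (z ≡ y) = 1/2 ⊃ 1/2 = 1/2
y ⊃ z = 1/2 ⊃ 1/2 = 1/2
y ∨ z = 1/2 ∨ 1/2 = 1/2
(y ⊃ z) ⊃ (y ∨ z) = 1/2 ⊃ 1/2 = 1/2
x ∨ y = 1/2 ∨ 1/2 = 1/2
(x ∨ y) ∨ z = 1/2 ∨ 1/2 = 1/2
((y ⊃ z) ⊃ (y ∨ z)) ≡ ((x ∨ y) ∨ z) = 1/2 ≡ 1/2 = 1/2
(((x ⊃ x) ⊃ (z ∨ x)) ⊃ (z ≡ y)) ∨ (((y ⊃ z) ⊃ (y ∨ z)) ≡ ((x ∨ y) ∨ z)) = 1/2 ∨ 1/2 = 1/2
¬((((x ⊃ x) ⊃ (z ∨ x)) ⊃ (z ≡ y)) ∨ (((y ⊃ z) ⊃ (y ∨ z)) ≡ ((x ∨ y) ∨ z))) = ¬1/2 = 1/2
¬(((y ≡ y) ⊃ ((x ∨ z) ∨ ¬z)) ∨ ((x ∨ ¬x) ∨ (¬x ⊃ x))) ≡ ¬((((x ⊃ x) ⊃ (z ∨ x)) ⊃ (z ≡ y)) ∨ (((y ⊃ z) ⊃ (y ∨ z)) ≡ ((x ∨ y) ∨ z))) = 1/2 ≡ 1/2 = 1/2
z ≡ y = 1/2 ≡ 1/2 = 1/2
(z ≡ y) ∨ y = 1/2 ∨ 1/2 = 1/2
z ⊃ y = 1/2 ⊃ 1/2 = 1/2
z ⊃ (z ⊃ y) = 1/2 ⊃ 1/2 = 1/2
¬y = ¬1/2 = 1/2
¬y ≡ z = 1/2 ≡ 1/2 = 1/2
(z ⊃ (z ⊃ y)) ∨ (¬y ≡ z) = 1/2 ∨ 1/2 = 1/2
((z ≡ y) ∨ y) ⊃ ((z ⊃ (z ⊃ y)) ∨ (¬y ≡ z)) = 1/2 ⊃ 1/2 = 1/2
¬x = ¬1/2 = 1/2
¬¬x = ¬1/2 = 1/2
¬¬¬x = ¬1/2 = 1/2
(((z ≡ y) ∨ y) ⊃ ((z ⊃ (z ⊃ y)) ∨ (¬y ≡ z))) ⊃ ¬¬¬x = 1/2 ⊃ 1/2 = 1/2
(¬(((y ≡ y) ⊃ ((x ∨ z) ∨ ¬z)) ∨ ((x ∨ ¬x) ∨ (¬x ⊃ x))) ≡ ¬((((x ⊃ x) ⊃ (z ∨ x)) ⊃ (z ≡ y)) ∨ (((y ⊃ z) ⊃ (y ∨ z)) ≡ ((x ∨ y) ∨ z)))) ≡ ((((z ≡ y) ∨ y) ⊃ ((z ⊃ (z ⊃ y)) ∨ (¬y ≡ z))) ⊃ ¬¬¬x) = 1/2 ≡ 1/2 = 1/2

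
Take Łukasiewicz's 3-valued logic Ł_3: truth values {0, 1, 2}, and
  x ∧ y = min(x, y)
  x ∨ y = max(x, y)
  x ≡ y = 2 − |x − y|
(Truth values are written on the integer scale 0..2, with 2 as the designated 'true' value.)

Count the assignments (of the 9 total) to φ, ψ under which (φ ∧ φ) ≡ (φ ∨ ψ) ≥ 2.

6

φ = 0, ψ = 0 ↦ 2  ≥
φ = 0, ψ = 1 ↦ 1  <
φ = 0, ψ = 2 ↦ 0  <
φ = 1, ψ = 0 ↦ 2  ≥
φ = 1, ψ = 1 ↦ 2  ≥
φ = 1, ψ = 2 ↦ 1  <
φ = 2, ψ = 0 ↦ 2  ≥
φ = 2, ψ = 1 ↦ 2  ≥
φ = 2, ψ = 2 ↦ 2  ≥
So 6 of the 9 assignments meet the threshold.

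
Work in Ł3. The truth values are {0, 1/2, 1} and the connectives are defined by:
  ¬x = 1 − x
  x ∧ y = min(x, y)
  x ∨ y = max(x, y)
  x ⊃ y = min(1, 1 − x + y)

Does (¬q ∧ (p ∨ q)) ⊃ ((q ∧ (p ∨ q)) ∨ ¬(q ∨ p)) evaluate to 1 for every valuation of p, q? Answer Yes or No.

Counterexample: take p = 1, q = 0.
¬q = ¬0 = 1
p ∨ q = 1 ∨ 0 = 1
¬q ∧ (p ∨ q) = 1 ∧ 1 = 1
p ∨ q = 1 ∨ 0 = 1
q ∧ (p ∨ q) = 0 ∧ 1 = 0
q ∨ p = 0 ∨ 1 = 1
¬(q ∨ p) = ¬1 = 0
(q ∧ (p ∨ q)) ∨ ¬(q ∨ p) = 0 ∨ 0 = 0
(¬q ∧ (p ∨ q)) ⊃ ((q ∧ (p ∨ q)) ∨ ¬(q ∨ p)) = 1 ⊃ 0 = 0
This gives 0 ≠ 1.

No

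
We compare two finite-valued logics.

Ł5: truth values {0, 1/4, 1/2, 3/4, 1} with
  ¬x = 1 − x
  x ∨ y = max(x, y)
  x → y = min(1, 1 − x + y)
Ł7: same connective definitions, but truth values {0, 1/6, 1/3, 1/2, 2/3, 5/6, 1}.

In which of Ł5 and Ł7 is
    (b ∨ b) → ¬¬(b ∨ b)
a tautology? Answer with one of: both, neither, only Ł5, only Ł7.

both

In Ł5: every assignment gives 1 — tautology.
In Ł7: every assignment gives 1 — tautology.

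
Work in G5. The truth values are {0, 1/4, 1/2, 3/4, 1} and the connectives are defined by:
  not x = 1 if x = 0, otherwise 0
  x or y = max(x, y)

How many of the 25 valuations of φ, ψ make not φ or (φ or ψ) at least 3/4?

19

value 1: 13 assignments (counts)
value 3/4: 6 assignments (counts)
value 1/2: 4 assignments
value 1/4: 2 assignments
So 19 of the 25 assignments meet the threshold.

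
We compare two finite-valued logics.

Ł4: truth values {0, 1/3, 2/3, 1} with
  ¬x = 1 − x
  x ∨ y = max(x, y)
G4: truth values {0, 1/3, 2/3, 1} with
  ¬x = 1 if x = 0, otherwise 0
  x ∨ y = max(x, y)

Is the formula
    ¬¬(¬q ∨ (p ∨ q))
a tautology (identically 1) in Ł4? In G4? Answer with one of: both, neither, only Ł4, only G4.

only G4

In Ł4: at p = 0, q = 1/3 the value is 2/3 — not a tautology.
In G4: every assignment gives 1 — tautology.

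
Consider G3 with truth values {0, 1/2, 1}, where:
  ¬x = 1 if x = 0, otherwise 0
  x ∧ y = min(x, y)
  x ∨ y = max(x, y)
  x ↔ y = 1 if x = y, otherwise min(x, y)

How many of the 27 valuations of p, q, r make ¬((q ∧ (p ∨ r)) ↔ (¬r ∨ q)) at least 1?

value 1: 5 assignments (counts)
value 0: 22 assignments
So 5 of the 27 assignments meet the threshold.

5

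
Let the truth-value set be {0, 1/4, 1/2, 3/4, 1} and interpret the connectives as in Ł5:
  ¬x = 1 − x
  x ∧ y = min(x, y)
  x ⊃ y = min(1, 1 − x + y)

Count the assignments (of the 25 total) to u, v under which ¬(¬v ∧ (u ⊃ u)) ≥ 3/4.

value 1: 5 assignments (counts)
value 3/4: 5 assignments (counts)
value 1/2: 5 assignments
value 1/4: 5 assignments
value 0: 5 assignments
So 10 of the 25 assignments meet the threshold.

10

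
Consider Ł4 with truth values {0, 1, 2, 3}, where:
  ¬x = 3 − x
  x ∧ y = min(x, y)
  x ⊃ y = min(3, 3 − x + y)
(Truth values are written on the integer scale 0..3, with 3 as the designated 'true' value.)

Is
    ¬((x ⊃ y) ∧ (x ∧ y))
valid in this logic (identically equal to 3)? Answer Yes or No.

No

Counterexample: take x = 1, y = 1.
x ⊃ y = 1 ⊃ 1 = 3
x ∧ y = 1 ∧ 1 = 1
(x ⊃ y) ∧ (x ∧ y) = 3 ∧ 1 = 1
¬((x ⊃ y) ∧ (x ∧ y)) = ¬1 = 2
This gives 2 ≠ 3.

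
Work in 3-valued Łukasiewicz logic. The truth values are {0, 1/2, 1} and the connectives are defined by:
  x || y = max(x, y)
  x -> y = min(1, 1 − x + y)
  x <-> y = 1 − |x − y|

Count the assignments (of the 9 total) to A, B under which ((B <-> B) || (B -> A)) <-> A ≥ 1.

3

A = 0, B = 0 ↦ 0  <
A = 0, B = 1/2 ↦ 0  <
A = 0, B = 1 ↦ 0  <
A = 1/2, B = 0 ↦ 1/2  <
A = 1/2, B = 1/2 ↦ 1/2  <
A = 1/2, B = 1 ↦ 1/2  <
A = 1, B = 0 ↦ 1  ≥
A = 1, B = 1/2 ↦ 1  ≥
A = 1, B = 1 ↦ 1  ≥
So 3 of the 9 assignments meet the threshold.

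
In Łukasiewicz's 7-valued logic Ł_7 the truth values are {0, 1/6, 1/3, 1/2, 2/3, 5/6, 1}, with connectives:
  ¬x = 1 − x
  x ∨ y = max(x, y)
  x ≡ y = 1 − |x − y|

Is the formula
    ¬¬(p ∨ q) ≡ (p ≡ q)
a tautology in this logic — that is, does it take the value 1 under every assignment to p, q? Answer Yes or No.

Counterexample: take p = 0, q = 0.
p ∨ q = 0 ∨ 0 = 0
¬(p ∨ q) = ¬0 = 1
¬¬(p ∨ q) = ¬1 = 0
p ≡ q = 0 ≡ 0 = 1
¬¬(p ∨ q) ≡ (p ≡ q) = 0 ≡ 1 = 0
This gives 0 ≠ 1.

No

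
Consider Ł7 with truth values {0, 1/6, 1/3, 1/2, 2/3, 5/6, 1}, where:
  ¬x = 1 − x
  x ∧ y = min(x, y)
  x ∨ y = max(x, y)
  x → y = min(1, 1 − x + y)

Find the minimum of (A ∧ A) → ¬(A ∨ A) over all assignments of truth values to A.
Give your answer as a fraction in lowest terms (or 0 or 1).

Take A = 1:
A ∧ A = 1 ∧ 1 = 1
A ∨ A = 1 ∨ 1 = 1
¬(A ∨ A) = ¬1 = 0
(A ∧ A) → ¬(A ∨ A) = 1 → 0 = 0
No assignment yields a value below 0, so this is the minimum.

0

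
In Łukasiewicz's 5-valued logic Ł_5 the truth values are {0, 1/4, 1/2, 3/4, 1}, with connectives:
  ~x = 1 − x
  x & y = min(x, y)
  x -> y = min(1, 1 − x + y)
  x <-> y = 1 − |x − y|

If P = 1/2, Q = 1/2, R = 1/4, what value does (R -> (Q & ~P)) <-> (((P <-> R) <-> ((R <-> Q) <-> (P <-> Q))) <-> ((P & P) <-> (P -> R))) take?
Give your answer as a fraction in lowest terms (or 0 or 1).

~P = ~1/2 = 1/2
Q & ~P = 1/2 & 1/2 = 1/2
R -> (Q & ~P) = 1/4 -> 1/2 = 1
P <-> R = 1/2 <-> 1/4 = 3/4
R <-> Q = 1/4 <-> 1/2 = 3/4
P <-> Q = 1/2 <-> 1/2 = 1
(R <-> Q) <-> (P <-> Q) = 3/4 <-> 1 = 3/4
(P <-> R) <-> ((R <-> Q) <-> (P <-> Q)) = 3/4 <-> 3/4 = 1
P & P = 1/2 & 1/2 = 1/2
P -> R = 1/2 -> 1/4 = 3/4
(P & P) <-> (P -> R) = 1/2 <-> 3/4 = 3/4
((P <-> R) <-> ((R <-> Q) <-> (P <-> Q))) <-> ((P & P) <-> (P -> R)) = 1 <-> 3/4 = 3/4
(R -> (Q & ~P)) <-> (((P <-> R) <-> ((R <-> Q) <-> (P <-> Q))) <-> ((P & P) <-> (P -> R))) = 1 <-> 3/4 = 3/4

3/4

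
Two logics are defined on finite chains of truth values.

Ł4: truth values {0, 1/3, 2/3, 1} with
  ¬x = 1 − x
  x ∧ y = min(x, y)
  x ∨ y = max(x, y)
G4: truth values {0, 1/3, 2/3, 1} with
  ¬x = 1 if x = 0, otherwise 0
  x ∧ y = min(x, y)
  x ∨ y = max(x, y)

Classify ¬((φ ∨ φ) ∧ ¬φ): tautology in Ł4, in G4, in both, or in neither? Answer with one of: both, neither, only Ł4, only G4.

only G4

In Ł4: at φ = 1/3 the value is 2/3 — not a tautology.
In G4: every assignment gives 1 — tautology.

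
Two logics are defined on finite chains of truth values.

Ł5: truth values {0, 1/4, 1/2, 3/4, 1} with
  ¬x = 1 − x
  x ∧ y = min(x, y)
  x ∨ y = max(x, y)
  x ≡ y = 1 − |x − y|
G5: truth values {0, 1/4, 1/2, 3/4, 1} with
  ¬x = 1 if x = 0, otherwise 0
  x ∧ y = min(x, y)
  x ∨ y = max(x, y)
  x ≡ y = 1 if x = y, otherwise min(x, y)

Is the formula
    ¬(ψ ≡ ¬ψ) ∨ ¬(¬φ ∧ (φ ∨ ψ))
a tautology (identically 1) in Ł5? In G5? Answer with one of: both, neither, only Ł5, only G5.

only G5

In Ł5: at φ = 0, ψ = 1/4 the value is 3/4 — not a tautology.
In G5: every assignment gives 1 — tautology.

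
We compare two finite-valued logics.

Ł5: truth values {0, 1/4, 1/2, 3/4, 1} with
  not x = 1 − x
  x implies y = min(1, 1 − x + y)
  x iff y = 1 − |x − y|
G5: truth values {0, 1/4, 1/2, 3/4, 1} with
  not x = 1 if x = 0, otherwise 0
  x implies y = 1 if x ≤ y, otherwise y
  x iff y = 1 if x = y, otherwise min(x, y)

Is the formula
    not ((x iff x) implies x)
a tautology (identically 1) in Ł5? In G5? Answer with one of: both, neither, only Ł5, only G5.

In Ł5: at x = 1/4 the value is 3/4 — not a tautology.
In G5: at x = 1/4 the value is 0 — not a tautology.

neither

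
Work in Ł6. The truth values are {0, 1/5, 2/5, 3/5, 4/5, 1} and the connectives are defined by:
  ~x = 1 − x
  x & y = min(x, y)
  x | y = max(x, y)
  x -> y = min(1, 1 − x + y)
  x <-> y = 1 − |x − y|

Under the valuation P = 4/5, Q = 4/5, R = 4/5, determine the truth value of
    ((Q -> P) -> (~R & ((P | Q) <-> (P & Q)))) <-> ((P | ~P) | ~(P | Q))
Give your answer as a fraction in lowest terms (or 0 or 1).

Q -> P = 4/5 -> 4/5 = 1
~R = ~4/5 = 1/5
P | Q = 4/5 | 4/5 = 4/5
P & Q = 4/5 & 4/5 = 4/5
(P | Q) <-> (P & Q) = 4/5 <-> 4/5 = 1
~R & ((P | Q) <-> (P & Q)) = 1/5 & 1 = 1/5
(Q -> P) -> (~R & ((P | Q) <-> (P & Q))) = 1 -> 1/5 = 1/5
~P = ~4/5 = 1/5
P | ~P = 4/5 | 1/5 = 4/5
P | Q = 4/5 | 4/5 = 4/5
~(P | Q) = ~4/5 = 1/5
(P | ~P) | ~(P | Q) = 4/5 | 1/5 = 4/5
((Q -> P) -> (~R & ((P | Q) <-> (P & Q)))) <-> ((P | ~P) | ~(P | Q)) = 1/5 <-> 4/5 = 2/5

2/5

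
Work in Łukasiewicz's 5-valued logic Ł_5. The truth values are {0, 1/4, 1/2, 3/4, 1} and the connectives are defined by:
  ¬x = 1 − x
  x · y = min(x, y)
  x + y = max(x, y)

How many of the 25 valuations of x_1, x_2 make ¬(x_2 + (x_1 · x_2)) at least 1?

value 1: 5 assignments (counts)
value 3/4: 5 assignments
value 1/2: 5 assignments
value 1/4: 5 assignments
value 0: 5 assignments
So 5 of the 25 assignments meet the threshold.

5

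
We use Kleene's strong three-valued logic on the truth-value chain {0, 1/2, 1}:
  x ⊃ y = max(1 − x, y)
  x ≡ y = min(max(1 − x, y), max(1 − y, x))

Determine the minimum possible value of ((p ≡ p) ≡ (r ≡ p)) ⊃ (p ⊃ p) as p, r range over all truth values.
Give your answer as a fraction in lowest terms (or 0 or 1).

1/2

Take p = 1/2, r = 0:
p ≡ p = 1/2 ≡ 1/2 = 1/2
r ≡ p = 0 ≡ 1/2 = 1/2
(p ≡ p) ≡ (r ≡ p) = 1/2 ≡ 1/2 = 1/2
p ⊃ p = 1/2 ⊃ 1/2 = 1/2
((p ≡ p) ≡ (r ≡ p)) ⊃ (p ⊃ p) = 1/2 ⊃ 1/2 = 1/2
No assignment yields a value below 1/2, so this is the minimum.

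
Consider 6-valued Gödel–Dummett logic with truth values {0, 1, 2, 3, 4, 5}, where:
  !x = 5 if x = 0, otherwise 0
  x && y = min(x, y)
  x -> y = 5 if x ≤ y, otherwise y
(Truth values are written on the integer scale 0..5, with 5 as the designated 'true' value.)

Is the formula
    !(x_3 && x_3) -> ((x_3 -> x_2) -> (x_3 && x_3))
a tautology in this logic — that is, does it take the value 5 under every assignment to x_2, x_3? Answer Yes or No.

Counterexample: take x_2 = 0, x_3 = 0.
x_3 && x_3 = 0 && 0 = 0
!(x_3 && x_3) = !0 = 5
x_3 -> x_2 = 0 -> 0 = 5
(x_3 -> x_2) -> (x_3 && x_3) = 5 -> 0 = 0
!(x_3 && x_3) -> ((x_3 -> x_2) -> (x_3 && x_3)) = 5 -> 0 = 0
This gives 0 ≠ 5.

No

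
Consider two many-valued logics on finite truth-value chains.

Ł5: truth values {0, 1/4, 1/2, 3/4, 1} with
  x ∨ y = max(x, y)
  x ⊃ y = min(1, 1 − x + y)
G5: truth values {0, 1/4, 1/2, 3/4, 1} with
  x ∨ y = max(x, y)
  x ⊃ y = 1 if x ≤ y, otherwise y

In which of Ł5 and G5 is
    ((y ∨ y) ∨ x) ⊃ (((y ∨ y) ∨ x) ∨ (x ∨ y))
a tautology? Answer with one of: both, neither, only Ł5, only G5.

In Ł5: every assignment gives 1 — tautology.
In G5: every assignment gives 1 — tautology.

both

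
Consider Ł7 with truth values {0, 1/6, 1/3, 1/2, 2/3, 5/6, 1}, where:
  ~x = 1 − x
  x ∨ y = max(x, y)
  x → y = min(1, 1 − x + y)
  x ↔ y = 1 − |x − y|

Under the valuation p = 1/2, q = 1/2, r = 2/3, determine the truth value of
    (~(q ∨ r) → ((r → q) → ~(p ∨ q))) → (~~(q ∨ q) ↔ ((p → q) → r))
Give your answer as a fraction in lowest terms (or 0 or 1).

5/6

q ∨ r = 1/2 ∨ 2/3 = 2/3
~(q ∨ r) = ~2/3 = 1/3
r → q = 2/3 → 1/2 = 5/6
p ∨ q = 1/2 ∨ 1/2 = 1/2
~(p ∨ q) = ~1/2 = 1/2
(r → q) → ~(p ∨ q) = 5/6 → 1/2 = 2/3
~(q ∨ r) → ((r → q) → ~(p ∨ q)) = 1/3 → 2/3 = 1
q ∨ q = 1/2 ∨ 1/2 = 1/2
~(q ∨ q) = ~1/2 = 1/2
~~(q ∨ q) = ~1/2 = 1/2
p → q = 1/2 → 1/2 = 1
(p → q) → r = 1 → 2/3 = 2/3
~~(q ∨ q) ↔ ((p → q) → r) = 1/2 ↔ 2/3 = 5/6
(~(q ∨ r) → ((r → q) → ~(p ∨ q))) → (~~(q ∨ q) ↔ ((p → q) → r)) = 1 → 5/6 = 5/6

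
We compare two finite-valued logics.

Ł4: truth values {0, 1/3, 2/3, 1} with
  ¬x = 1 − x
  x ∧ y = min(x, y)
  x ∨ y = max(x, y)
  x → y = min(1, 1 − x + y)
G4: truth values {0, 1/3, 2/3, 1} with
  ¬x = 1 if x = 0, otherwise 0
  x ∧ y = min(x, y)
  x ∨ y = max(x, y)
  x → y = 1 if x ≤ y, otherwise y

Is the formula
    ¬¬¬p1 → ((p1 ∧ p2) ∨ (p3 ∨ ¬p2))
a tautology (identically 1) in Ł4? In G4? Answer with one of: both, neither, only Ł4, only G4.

neither

In Ł4: at p1 = 0, p2 = 1/3, p3 = 0 the value is 2/3 — not a tautology.
In G4: at p1 = 0, p2 = 1/3, p3 = 0 the value is 0 — not a tautology.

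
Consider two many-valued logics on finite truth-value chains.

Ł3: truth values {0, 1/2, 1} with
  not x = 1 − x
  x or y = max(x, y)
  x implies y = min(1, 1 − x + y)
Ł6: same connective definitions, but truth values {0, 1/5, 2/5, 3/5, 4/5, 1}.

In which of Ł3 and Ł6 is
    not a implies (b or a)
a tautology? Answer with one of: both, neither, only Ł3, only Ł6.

neither

In Ł3: at a = 0, b = 0 the value is 0 — not a tautology.
In Ł6: at a = 0, b = 0 the value is 0 — not a tautology.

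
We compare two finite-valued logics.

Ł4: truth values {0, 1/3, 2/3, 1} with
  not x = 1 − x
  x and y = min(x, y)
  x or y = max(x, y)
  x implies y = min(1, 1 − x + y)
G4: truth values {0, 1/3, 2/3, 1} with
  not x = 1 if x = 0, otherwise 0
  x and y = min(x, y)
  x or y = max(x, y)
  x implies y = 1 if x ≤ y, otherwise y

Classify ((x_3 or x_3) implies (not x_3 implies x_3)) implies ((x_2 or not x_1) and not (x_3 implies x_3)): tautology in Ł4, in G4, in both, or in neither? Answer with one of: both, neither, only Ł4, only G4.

In Ł4: at x_1 = 0, x_2 = 0, x_3 = 0 the value is 0 — not a tautology.
In G4: at x_1 = 0, x_2 = 0, x_3 = 0 the value is 0 — not a tautology.

neither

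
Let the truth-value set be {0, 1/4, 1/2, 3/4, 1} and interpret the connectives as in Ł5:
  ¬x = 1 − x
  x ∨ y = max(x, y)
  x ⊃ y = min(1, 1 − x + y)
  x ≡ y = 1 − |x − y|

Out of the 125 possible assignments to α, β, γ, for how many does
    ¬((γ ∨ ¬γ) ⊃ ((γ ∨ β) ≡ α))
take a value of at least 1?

7

value 1: 7 assignments (counts)
value 3/4: 11 assignments
value 1/2: 21 assignments
value 1/4: 26 assignments
value 0: 60 assignments
So 7 of the 125 assignments meet the threshold.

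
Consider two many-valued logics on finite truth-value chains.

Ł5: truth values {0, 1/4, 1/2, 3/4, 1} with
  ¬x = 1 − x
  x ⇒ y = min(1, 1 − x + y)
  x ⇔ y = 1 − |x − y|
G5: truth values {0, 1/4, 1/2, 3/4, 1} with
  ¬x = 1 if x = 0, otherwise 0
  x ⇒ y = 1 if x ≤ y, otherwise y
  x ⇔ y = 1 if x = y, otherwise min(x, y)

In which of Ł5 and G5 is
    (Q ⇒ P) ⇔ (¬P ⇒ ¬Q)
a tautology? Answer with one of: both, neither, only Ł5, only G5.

only Ł5

In Ł5: every assignment gives 1 — tautology.
In G5: at P = 1/4, Q = 1/2 the value is 1/4 — not a tautology.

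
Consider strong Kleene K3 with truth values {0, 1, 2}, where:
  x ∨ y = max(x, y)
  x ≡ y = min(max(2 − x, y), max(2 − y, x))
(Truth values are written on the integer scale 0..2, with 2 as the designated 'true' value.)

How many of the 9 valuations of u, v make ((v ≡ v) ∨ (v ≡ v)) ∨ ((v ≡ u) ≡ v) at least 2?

6

u = 0, v = 0 ↦ 2  ≥
u = 0, v = 1 ↦ 1  <
u = 0, v = 2 ↦ 2  ≥
u = 1, v = 0 ↦ 2  ≥
u = 1, v = 1 ↦ 1  <
u = 1, v = 2 ↦ 2  ≥
u = 2, v = 0 ↦ 2  ≥
u = 2, v = 1 ↦ 1  <
u = 2, v = 2 ↦ 2  ≥
So 6 of the 9 assignments meet the threshold.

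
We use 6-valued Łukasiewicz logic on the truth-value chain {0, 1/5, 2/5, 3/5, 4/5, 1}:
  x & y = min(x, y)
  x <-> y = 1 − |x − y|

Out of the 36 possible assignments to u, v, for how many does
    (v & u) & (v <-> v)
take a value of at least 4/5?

value 1: 1 assignment (counts)
value 4/5: 3 assignments (counts)
value 3/5: 5 assignments
value 2/5: 7 assignments
value 1/5: 9 assignments
value 0: 11 assignments
So 4 of the 36 assignments meet the threshold.

4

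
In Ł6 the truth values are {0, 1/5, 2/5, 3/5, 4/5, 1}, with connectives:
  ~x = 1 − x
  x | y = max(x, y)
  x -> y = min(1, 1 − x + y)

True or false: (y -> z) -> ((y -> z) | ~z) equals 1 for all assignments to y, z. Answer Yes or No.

Yes

At y = 2/5, z = 0, for instance:
y -> z = 2/5 -> 0 = 3/5
~z = ~0 = 1
(y -> z) | ~z = 3/5 | 1 = 1
(y -> z) -> ((y -> z) | ~z) = 3/5 -> 1 = 1
and checking the remaining 35 assignments likewise gives ≥ 1 in every case.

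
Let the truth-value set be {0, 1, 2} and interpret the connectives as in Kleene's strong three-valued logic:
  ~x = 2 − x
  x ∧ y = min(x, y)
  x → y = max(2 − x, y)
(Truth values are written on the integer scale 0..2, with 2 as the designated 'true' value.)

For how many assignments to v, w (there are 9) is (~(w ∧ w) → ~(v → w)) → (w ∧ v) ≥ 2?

v = 0, w = 0 ↦ 2  ≥
v = 0, w = 1 ↦ 1  <
v = 0, w = 2 ↦ 0  <
v = 1, w = 0 ↦ 1  <
v = 1, w = 1 ↦ 1  <
v = 1, w = 2 ↦ 1  <
v = 2, w = 0 ↦ 0  <
v = 2, w = 1 ↦ 1  <
v = 2, w = 2 ↦ 2  ≥
So 2 of the 9 assignments meet the threshold.

2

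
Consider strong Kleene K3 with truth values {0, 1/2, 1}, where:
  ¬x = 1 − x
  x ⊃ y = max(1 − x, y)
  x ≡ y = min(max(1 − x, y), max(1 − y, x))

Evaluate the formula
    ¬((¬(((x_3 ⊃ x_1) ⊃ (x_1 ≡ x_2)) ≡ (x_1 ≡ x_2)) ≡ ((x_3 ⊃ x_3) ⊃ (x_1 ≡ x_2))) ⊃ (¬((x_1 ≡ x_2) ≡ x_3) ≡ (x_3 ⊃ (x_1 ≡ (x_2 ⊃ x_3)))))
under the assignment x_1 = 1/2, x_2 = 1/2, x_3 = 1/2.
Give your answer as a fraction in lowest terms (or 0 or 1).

x_3 ⊃ x_1 = 1/2 ⊃ 1/2 = 1/2
x_1 ≡ x_2 = 1/2 ≡ 1/2 = 1/2
(x_3 ⊃ x_1) ⊃ (x_1 ≡ x_2) = 1/2 ⊃ 1/2 = 1/2
x_1 ≡ x_2 = 1/2 ≡ 1/2 = 1/2
((x_3 ⊃ x_1) ⊃ (x_1 ≡ x_2)) ≡ (x_1 ≡ x_2) = 1/2 ≡ 1/2 = 1/2
¬(((x_3 ⊃ x_1) ⊃ (x_1 ≡ x_2)) ≡ (x_1 ≡ x_2)) = ¬1/2 = 1/2
x_3 ⊃ x_3 = 1/2 ⊃ 1/2 = 1/2
x_1 ≡ x_2 = 1/2 ≡ 1/2 = 1/2
(x_3 ⊃ x_3) ⊃ (x_1 ≡ x_2) = 1/2 ⊃ 1/2 = 1/2
¬(((x_3 ⊃ x_1) ⊃ (x_1 ≡ x_2)) ≡ (x_1 ≡ x_2)) ≡ ((x_3 ⊃ x_3) ⊃ (x_1 ≡ x_2)) = 1/2 ≡ 1/2 = 1/2
x_1 ≡ x_2 = 1/2 ≡ 1/2 = 1/2
(x_1 ≡ x_2) ≡ x_3 = 1/2 ≡ 1/2 = 1/2
¬((x_1 ≡ x_2) ≡ x_3) = ¬1/2 = 1/2
x_2 ⊃ x_3 = 1/2 ⊃ 1/2 = 1/2
x_1 ≡ (x_2 ⊃ x_3) = 1/2 ≡ 1/2 = 1/2
x_3 ⊃ (x_1 ≡ (x_2 ⊃ x_3)) = 1/2 ⊃ 1/2 = 1/2
¬((x_1 ≡ x_2) ≡ x_3) ≡ (x_3 ⊃ (x_1 ≡ (x_2 ⊃ x_3))) = 1/2 ≡ 1/2 = 1/2
(¬(((x_3 ⊃ x_1) ⊃ (x_1 ≡ x_2)) ≡ (x_1 ≡ x_2)) ≡ ((x_3 ⊃ x_3) ⊃ (x_1 ≡ x_2))) ⊃ (¬((x_1 ≡ x_2) ≡ x_3) ≡ (x_3 ⊃ (x_1 ≡ (x_2 ⊃ x_3)))) = 1/2 ⊃ 1/2 = 1/2
¬((¬(((x_3 ⊃ x_1) ⊃ (x_1 ≡ x_2)) ≡ (x_1 ≡ x_2)) ≡ ((x_3 ⊃ x_3) ⊃ (x_1 ≡ x_2))) ⊃ (¬((x_1 ≡ x_2) ≡ x_3) ≡ (x_3 ⊃ (x_1 ≡ (x_2 ⊃ x_3))))) = ¬1/2 = 1/2

1/2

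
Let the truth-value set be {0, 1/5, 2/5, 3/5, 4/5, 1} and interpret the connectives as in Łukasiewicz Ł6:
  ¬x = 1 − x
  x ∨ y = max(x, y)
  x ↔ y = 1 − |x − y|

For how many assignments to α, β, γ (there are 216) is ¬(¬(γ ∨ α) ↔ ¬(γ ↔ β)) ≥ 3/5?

value 1: 8 assignments (counts)
value 4/5: 14 assignments (counts)
value 3/5: 30 assignments (counts)
value 2/5: 45 assignments
value 1/5: 70 assignments
value 0: 49 assignments
So 52 of the 216 assignments meet the threshold.

52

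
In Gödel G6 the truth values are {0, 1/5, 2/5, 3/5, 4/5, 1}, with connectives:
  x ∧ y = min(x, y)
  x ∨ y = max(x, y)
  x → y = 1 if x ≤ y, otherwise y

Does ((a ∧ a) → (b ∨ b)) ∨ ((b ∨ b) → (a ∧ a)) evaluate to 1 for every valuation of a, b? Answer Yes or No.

At a = 1/5, b = 1, for instance:
a ∧ a = 1/5 ∧ 1/5 = 1/5
b ∨ b = 1 ∨ 1 = 1
(a ∧ a) → (b ∨ b) = 1/5 → 1 = 1
(b ∨ b) → (a ∧ a) = 1 → 1/5 = 1/5
((a ∧ a) → (b ∨ b)) ∨ ((b ∨ b) → (a ∧ a)) = 1 ∨ 1/5 = 1
and checking the remaining 35 assignments likewise gives ≥ 1 in every case.

Yes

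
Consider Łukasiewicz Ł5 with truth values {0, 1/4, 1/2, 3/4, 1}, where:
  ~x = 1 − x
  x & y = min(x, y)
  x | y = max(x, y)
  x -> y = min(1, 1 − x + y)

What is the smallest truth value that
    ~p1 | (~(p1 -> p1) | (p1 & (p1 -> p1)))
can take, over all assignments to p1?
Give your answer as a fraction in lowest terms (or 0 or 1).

1/2

Take p1 = 1/2:
~p1 = ~1/2 = 1/2
p1 -> p1 = 1/2 -> 1/2 = 1
~(p1 -> p1) = ~1 = 0
p1 -> p1 = 1/2 -> 1/2 = 1
p1 & (p1 -> p1) = 1/2 & 1 = 1/2
~(p1 -> p1) | (p1 & (p1 -> p1)) = 0 | 1/2 = 1/2
~p1 | (~(p1 -> p1) | (p1 & (p1 -> p1))) = 1/2 | 1/2 = 1/2
No assignment yields a value below 1/2, so this is the minimum.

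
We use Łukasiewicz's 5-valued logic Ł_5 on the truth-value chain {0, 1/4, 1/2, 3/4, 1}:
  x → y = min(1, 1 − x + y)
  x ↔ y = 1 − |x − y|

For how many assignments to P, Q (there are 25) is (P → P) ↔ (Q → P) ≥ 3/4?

value 1: 15 assignments (counts)
value 3/4: 4 assignments (counts)
value 1/2: 3 assignments
value 1/4: 2 assignments
value 0: 1 assignment
So 19 of the 25 assignments meet the threshold.

19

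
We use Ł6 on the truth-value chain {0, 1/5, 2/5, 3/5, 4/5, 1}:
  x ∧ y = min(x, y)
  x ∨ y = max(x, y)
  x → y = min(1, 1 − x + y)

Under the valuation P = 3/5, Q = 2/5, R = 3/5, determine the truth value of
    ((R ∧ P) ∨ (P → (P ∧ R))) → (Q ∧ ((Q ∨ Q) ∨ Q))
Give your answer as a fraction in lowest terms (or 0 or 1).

2/5

R ∧ P = 3/5 ∧ 3/5 = 3/5
P ∧ R = 3/5 ∧ 3/5 = 3/5
P → (P ∧ R) = 3/5 → 3/5 = 1
(R ∧ P) ∨ (P → (P ∧ R)) = 3/5 ∨ 1 = 1
Q ∨ Q = 2/5 ∨ 2/5 = 2/5
(Q ∨ Q) ∨ Q = 2/5 ∨ 2/5 = 2/5
Q ∧ ((Q ∨ Q) ∨ Q) = 2/5 ∧ 2/5 = 2/5
((R ∧ P) ∨ (P → (P ∧ R))) → (Q ∧ ((Q ∨ Q) ∨ Q)) = 1 → 2/5 = 2/5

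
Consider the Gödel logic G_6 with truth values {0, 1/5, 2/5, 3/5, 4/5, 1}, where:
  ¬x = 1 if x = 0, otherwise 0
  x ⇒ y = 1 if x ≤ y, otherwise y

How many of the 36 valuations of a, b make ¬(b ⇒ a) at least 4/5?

5

value 1: 5 assignments (counts)
value 0: 31 assignments
So 5 of the 36 assignments meet the threshold.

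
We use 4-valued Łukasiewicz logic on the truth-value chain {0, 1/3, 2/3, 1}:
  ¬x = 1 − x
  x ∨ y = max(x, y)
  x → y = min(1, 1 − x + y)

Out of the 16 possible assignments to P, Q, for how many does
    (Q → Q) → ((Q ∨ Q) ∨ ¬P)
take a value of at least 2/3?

12

P = 0, Q = 0 ↦ 1  ≥
P = 0, Q = 1/3 ↦ 1  ≥
P = 0, Q = 2/3 ↦ 1  ≥
P = 0, Q = 1 ↦ 1  ≥
P = 1/3, Q = 0 ↦ 2/3  ≥
P = 1/3, Q = 1/3 ↦ 2/3  ≥
P = 1/3, Q = 2/3 ↦ 2/3  ≥
P = 1/3, Q = 1 ↦ 1  ≥
P = 2/3, Q = 0 ↦ 1/3  <
P = 2/3, Q = 1/3 ↦ 1/3  <
P = 2/3, Q = 2/3 ↦ 2/3  ≥
P = 2/3, Q = 1 ↦ 1  ≥
P = 1, Q = 0 ↦ 0  <
P = 1, Q = 1/3 ↦ 1/3  <
P = 1, Q = 2/3 ↦ 2/3  ≥
P = 1, Q = 1 ↦ 1  ≥
So 12 of the 16 assignments meet the threshold.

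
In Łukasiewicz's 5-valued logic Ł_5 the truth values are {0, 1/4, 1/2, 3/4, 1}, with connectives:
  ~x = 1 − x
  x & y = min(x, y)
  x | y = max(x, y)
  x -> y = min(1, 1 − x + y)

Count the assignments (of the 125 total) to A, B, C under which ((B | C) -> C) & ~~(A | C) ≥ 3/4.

68

value 1: 35 assignments (counts)
value 3/4: 33 assignments (counts)
value 1/2: 28 assignments
value 1/4: 20 assignments
value 0: 9 assignments
So 68 of the 125 assignments meet the threshold.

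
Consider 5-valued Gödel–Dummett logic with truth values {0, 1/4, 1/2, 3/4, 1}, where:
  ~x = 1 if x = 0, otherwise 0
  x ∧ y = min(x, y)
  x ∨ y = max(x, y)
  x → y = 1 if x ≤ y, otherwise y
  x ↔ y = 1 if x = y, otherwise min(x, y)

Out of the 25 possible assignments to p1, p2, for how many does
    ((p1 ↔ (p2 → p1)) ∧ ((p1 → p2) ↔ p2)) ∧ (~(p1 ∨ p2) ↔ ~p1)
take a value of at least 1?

value 1: 8 assignments (counts)
value 3/4: 6 assignments
value 1/2: 4 assignments
value 1/4: 2 assignments
value 0: 5 assignments
So 8 of the 25 assignments meet the threshold.

8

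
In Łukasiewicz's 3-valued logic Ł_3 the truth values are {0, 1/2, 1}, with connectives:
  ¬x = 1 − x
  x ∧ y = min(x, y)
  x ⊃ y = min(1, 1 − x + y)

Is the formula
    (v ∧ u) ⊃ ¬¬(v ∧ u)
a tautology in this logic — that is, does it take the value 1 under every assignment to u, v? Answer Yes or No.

Yes

u = 0, v = 0 ↦ 1
u = 0, v = 1/2 ↦ 1
u = 0, v = 1 ↦ 1
u = 1/2, v = 0 ↦ 1
u = 1/2, v = 1/2 ↦ 1
u = 1/2, v = 1 ↦ 1
u = 1, v = 0 ↦ 1
u = 1, v = 1/2 ↦ 1
u = 1, v = 1 ↦ 1
Every assignment gives a value ≥ 1.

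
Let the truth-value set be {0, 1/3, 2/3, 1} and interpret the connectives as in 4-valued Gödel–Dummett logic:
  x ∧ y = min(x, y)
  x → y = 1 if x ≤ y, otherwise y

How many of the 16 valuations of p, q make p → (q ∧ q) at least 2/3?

p = 0, q = 0 ↦ 1  ≥
p = 0, q = 1/3 ↦ 1  ≥
p = 0, q = 2/3 ↦ 1  ≥
p = 0, q = 1 ↦ 1  ≥
p = 1/3, q = 0 ↦ 0  <
p = 1/3, q = 1/3 ↦ 1  ≥
p = 1/3, q = 2/3 ↦ 1  ≥
p = 1/3, q = 1 ↦ 1  ≥
p = 2/3, q = 0 ↦ 0  <
p = 2/3, q = 1/3 ↦ 1/3  <
p = 2/3, q = 2/3 ↦ 1  ≥
p = 2/3, q = 1 ↦ 1  ≥
p = 1, q = 0 ↦ 0  <
p = 1, q = 1/3 ↦ 1/3  <
p = 1, q = 2/3 ↦ 2/3  ≥
p = 1, q = 1 ↦ 1  ≥
So 11 of the 16 assignments meet the threshold.

11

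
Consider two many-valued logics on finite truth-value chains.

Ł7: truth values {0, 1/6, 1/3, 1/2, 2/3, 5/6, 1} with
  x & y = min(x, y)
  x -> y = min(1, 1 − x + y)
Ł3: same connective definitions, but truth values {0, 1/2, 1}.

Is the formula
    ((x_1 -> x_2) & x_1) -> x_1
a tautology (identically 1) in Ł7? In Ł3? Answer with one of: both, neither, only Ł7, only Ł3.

In Ł7: every assignment gives 1 — tautology.
In Ł3: every assignment gives 1 — tautology.

both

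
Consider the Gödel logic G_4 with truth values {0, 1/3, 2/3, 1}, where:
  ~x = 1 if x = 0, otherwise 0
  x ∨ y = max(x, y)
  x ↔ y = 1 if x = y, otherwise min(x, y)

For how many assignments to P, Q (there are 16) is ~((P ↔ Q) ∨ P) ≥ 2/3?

3

P = 0, Q = 0 ↦ 0  <
P = 0, Q = 1/3 ↦ 1  ≥
P = 0, Q = 2/3 ↦ 1  ≥
P = 0, Q = 1 ↦ 1  ≥
P = 1/3, Q = 0 ↦ 0  <
P = 1/3, Q = 1/3 ↦ 0  <
P = 1/3, Q = 2/3 ↦ 0  <
P = 1/3, Q = 1 ↦ 0  <
P = 2/3, Q = 0 ↦ 0  <
P = 2/3, Q = 1/3 ↦ 0  <
P = 2/3, Q = 2/3 ↦ 0  <
P = 2/3, Q = 1 ↦ 0  <
P = 1, Q = 0 ↦ 0  <
P = 1, Q = 1/3 ↦ 0  <
P = 1, Q = 2/3 ↦ 0  <
P = 1, Q = 1 ↦ 0  <
So 3 of the 16 assignments meet the threshold.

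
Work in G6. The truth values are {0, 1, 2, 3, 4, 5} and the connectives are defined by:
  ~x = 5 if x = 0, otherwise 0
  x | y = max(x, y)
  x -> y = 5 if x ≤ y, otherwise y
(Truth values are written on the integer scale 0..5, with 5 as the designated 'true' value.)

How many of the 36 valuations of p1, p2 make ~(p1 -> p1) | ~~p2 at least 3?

30

value 5: 30 assignments (counts)
value 0: 6 assignments
So 30 of the 36 assignments meet the threshold.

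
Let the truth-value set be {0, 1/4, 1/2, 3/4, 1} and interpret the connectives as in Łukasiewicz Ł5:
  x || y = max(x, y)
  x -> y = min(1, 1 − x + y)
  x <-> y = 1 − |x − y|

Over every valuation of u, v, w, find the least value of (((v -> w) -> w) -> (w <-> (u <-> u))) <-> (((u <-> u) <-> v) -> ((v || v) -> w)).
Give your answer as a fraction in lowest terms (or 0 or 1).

1/2

Take u = 0, v = 1/2, w = 0:
v -> w = 1/2 -> 0 = 1/2
(v -> w) -> w = 1/2 -> 0 = 1/2
u <-> u = 0 <-> 0 = 1
w <-> (u <-> u) = 0 <-> 1 = 0
((v -> w) -> w) -> (w <-> (u <-> u)) = 1/2 -> 0 = 1/2
u <-> u = 0 <-> 0 = 1
(u <-> u) <-> v = 1 <-> 1/2 = 1/2
v || v = 1/2 || 1/2 = 1/2
(v || v) -> w = 1/2 -> 0 = 1/2
((u <-> u) <-> v) -> ((v || v) -> w) = 1/2 -> 1/2 = 1
(((v -> w) -> w) -> (w <-> (u <-> u))) <-> (((u <-> u) <-> v) -> ((v || v) -> w)) = 1/2 <-> 1 = 1/2
No assignment yields a value below 1/2, so this is the minimum.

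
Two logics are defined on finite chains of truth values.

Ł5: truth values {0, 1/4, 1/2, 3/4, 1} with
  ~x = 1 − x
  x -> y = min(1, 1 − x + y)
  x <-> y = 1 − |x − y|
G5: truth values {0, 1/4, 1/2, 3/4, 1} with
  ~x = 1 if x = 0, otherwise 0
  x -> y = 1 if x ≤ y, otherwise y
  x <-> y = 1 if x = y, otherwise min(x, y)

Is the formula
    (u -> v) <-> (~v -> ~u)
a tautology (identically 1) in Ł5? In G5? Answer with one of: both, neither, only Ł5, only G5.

In Ł5: every assignment gives 1 — tautology.
In G5: at u = 1/2, v = 1/4 the value is 1/4 — not a tautology.

only Ł5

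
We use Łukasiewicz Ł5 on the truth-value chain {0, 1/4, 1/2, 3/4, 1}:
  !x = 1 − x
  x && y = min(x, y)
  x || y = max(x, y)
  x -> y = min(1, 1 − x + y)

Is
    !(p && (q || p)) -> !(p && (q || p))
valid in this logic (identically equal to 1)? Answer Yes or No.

At p = 1/2, q = 1, for instance:
q || p = 1 || 1/2 = 1
p && (q || p) = 1/2 && 1 = 1/2
!(p && (q || p)) = !1/2 = 1/2
!(p && (q || p)) -> !(p && (q || p)) = 1/2 -> 1/2 = 1
and checking the remaining 24 assignments likewise gives ≥ 1 in every case.

Yes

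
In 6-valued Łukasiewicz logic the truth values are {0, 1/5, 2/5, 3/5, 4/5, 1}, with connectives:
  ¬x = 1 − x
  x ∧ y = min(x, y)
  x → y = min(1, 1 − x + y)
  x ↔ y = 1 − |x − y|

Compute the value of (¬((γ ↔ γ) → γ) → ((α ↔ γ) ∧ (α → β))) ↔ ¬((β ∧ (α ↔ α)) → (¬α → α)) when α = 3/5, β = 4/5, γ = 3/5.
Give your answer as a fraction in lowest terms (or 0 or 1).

γ ↔ γ = 3/5 ↔ 3/5 = 1
(γ ↔ γ) → γ = 1 → 3/5 = 3/5
¬((γ ↔ γ) → γ) = ¬3/5 = 2/5
α ↔ γ = 3/5 ↔ 3/5 = 1
α → β = 3/5 → 4/5 = 1
(α ↔ γ) ∧ (α → β) = 1 ∧ 1 = 1
¬((γ ↔ γ) → γ) → ((α ↔ γ) ∧ (α → β)) = 2/5 → 1 = 1
α ↔ α = 3/5 ↔ 3/5 = 1
β ∧ (α ↔ α) = 4/5 ∧ 1 = 4/5
¬α = ¬3/5 = 2/5
¬α → α = 2/5 → 3/5 = 1
(β ∧ (α ↔ α)) → (¬α → α) = 4/5 → 1 = 1
¬((β ∧ (α ↔ α)) → (¬α → α)) = ¬1 = 0
(¬((γ ↔ γ) → γ) → ((α ↔ γ) ∧ (α → β))) ↔ ¬((β ∧ (α ↔ α)) → (¬α → α)) = 1 ↔ 0 = 0

0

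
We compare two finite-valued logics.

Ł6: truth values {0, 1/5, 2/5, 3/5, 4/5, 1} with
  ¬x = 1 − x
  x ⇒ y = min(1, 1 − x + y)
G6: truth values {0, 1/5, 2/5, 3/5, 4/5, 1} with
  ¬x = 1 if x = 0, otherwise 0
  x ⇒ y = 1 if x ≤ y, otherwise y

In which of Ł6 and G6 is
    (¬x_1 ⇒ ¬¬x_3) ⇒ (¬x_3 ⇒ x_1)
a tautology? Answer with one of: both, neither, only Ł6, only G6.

only Ł6

In Ł6: every assignment gives 1 — tautology.
In G6: at x_1 = 1/5, x_3 = 0 the value is 1/5 — not a tautology.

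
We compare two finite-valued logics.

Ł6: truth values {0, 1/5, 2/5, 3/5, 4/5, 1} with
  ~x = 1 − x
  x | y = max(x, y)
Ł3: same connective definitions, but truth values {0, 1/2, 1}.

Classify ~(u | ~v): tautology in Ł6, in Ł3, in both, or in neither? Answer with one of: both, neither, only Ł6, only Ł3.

In Ł6: at u = 0, v = 0 the value is 0 — not a tautology.
In Ł3: at u = 0, v = 0 the value is 0 — not a tautology.

neither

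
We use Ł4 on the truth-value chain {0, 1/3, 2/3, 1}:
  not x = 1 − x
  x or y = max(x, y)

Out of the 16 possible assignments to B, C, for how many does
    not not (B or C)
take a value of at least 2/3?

B = 0, C = 0 ↦ 0  <
B = 0, C = 1/3 ↦ 1/3  <
B = 0, C = 2/3 ↦ 2/3  ≥
B = 0, C = 1 ↦ 1  ≥
B = 1/3, C = 0 ↦ 1/3  <
B = 1/3, C = 1/3 ↦ 1/3  <
B = 1/3, C = 2/3 ↦ 2/3  ≥
B = 1/3, C = 1 ↦ 1  ≥
B = 2/3, C = 0 ↦ 2/3  ≥
B = 2/3, C = 1/3 ↦ 2/3  ≥
B = 2/3, C = 2/3 ↦ 2/3  ≥
B = 2/3, C = 1 ↦ 1  ≥
B = 1, C = 0 ↦ 1  ≥
B = 1, C = 1/3 ↦ 1  ≥
B = 1, C = 2/3 ↦ 1  ≥
B = 1, C = 1 ↦ 1  ≥
So 12 of the 16 assignments meet the threshold.

12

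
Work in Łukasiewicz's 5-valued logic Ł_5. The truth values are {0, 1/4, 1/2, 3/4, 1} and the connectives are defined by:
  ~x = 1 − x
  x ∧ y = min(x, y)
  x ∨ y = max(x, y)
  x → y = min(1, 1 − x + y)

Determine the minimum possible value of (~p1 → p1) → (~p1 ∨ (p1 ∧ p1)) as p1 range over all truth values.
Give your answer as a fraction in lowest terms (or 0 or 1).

Take p1 = 1/2:
~p1 = ~1/2 = 1/2
~p1 → p1 = 1/2 → 1/2 = 1
~p1 = ~1/2 = 1/2
p1 ∧ p1 = 1/2 ∧ 1/2 = 1/2
~p1 ∨ (p1 ∧ p1) = 1/2 ∨ 1/2 = 1/2
(~p1 → p1) → (~p1 ∨ (p1 ∧ p1)) = 1 → 1/2 = 1/2
No assignment yields a value below 1/2, so this is the minimum.

1/2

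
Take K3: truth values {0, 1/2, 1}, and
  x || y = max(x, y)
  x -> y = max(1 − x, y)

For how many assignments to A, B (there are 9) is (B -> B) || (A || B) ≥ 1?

7

A = 0, B = 0 ↦ 1  ≥
A = 0, B = 1/2 ↦ 1/2  <
A = 0, B = 1 ↦ 1  ≥
A = 1/2, B = 0 ↦ 1  ≥
A = 1/2, B = 1/2 ↦ 1/2  <
A = 1/2, B = 1 ↦ 1  ≥
A = 1, B = 0 ↦ 1  ≥
A = 1, B = 1/2 ↦ 1  ≥
A = 1, B = 1 ↦ 1  ≥
So 7 of the 9 assignments meet the threshold.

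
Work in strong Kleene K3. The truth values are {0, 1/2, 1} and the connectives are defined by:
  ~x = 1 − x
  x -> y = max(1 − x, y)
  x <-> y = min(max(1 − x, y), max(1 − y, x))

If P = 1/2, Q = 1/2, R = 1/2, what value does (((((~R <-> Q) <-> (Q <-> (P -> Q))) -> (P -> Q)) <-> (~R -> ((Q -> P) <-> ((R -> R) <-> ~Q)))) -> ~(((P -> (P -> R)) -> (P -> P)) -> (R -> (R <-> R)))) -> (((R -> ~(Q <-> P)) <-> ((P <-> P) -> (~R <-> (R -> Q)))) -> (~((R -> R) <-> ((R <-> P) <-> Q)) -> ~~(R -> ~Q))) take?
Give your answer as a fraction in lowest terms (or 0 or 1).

~R = ~1/2 = 1/2
~R <-> Q = 1/2 <-> 1/2 = 1/2
P -> Q = 1/2 -> 1/2 = 1/2
Q <-> (P -> Q) = 1/2 <-> 1/2 = 1/2
(~R <-> Q) <-> (Q <-> (P -> Q)) = 1/2 <-> 1/2 = 1/2
P -> Q = 1/2 -> 1/2 = 1/2
((~R <-> Q) <-> (Q <-> (P -> Q))) -> (P -> Q) = 1/2 -> 1/2 = 1/2
~R = ~1/2 = 1/2
Q -> P = 1/2 -> 1/2 = 1/2
R -> R = 1/2 -> 1/2 = 1/2
~Q = ~1/2 = 1/2
(R -> R) <-> ~Q = 1/2 <-> 1/2 = 1/2
(Q -> P) <-> ((R -> R) <-> ~Q) = 1/2 <-> 1/2 = 1/2
~R -> ((Q -> P) <-> ((R -> R) <-> ~Q)) = 1/2 -> 1/2 = 1/2
(((~R <-> Q) <-> (Q <-> (P -> Q))) -> (P -> Q)) <-> (~R -> ((Q -> P) <-> ((R -> R) <-> ~Q))) = 1/2 <-> 1/2 = 1/2
P -> R = 1/2 -> 1/2 = 1/2
P -> (P -> R) = 1/2 -> 1/2 = 1/2
P -> P = 1/2 -> 1/2 = 1/2
(P -> (P -> R)) -> (P -> P) = 1/2 -> 1/2 = 1/2
R <-> R = 1/2 <-> 1/2 = 1/2
R -> (R <-> R) = 1/2 -> 1/2 = 1/2
((P -> (P -> R)) -> (P -> P)) -> (R -> (R <-> R)) = 1/2 -> 1/2 = 1/2
~(((P -> (P -> R)) -> (P -> P)) -> (R -> (R <-> R))) = ~1/2 = 1/2
((((~R <-> Q) <-> (Q <-> (P -> Q))) -> (P -> Q)) <-> (~R -> ((Q -> P) <-> ((R -> R) <-> ~Q)))) -> ~(((P -> (P -> R)) -> (P -> P)) -> (R -> (R <-> R))) = 1/2 -> 1/2 = 1/2
Q <-> P = 1/2 <-> 1/2 = 1/2
~(Q <-> P) = ~1/2 = 1/2
R -> ~(Q <-> P) = 1/2 -> 1/2 = 1/2
P <-> P = 1/2 <-> 1/2 = 1/2
~R = ~1/2 = 1/2
R -> Q = 1/2 -> 1/2 = 1/2
~R <-> (R -> Q) = 1/2 <-> 1/2 = 1/2
(P <-> P) -> (~R <-> (R -> Q)) = 1/2 -> 1/2 = 1/2
(R -> ~(Q <-> P)) <-> ((P <-> P) -> (~R <-> (R -> Q))) = 1/2 <-> 1/2 = 1/2
R -> R = 1/2 -> 1/2 = 1/2
R <-> P = 1/2 <-> 1/2 = 1/2
(R <-> P) <-> Q = 1/2 <-> 1/2 = 1/2
(R -> R) <-> ((R <-> P) <-> Q) = 1/2 <-> 1/2 = 1/2
~((R -> R) <-> ((R <-> P) <-> Q)) = ~1/2 = 1/2
~Q = ~1/2 = 1/2
R -> ~Q = 1/2 -> 1/2 = 1/2
~(R -> ~Q) = ~1/2 = 1/2
~~(R -> ~Q) = ~1/2 = 1/2
~((R -> R) <-> ((R <-> P) <-> Q)) -> ~~(R -> ~Q) = 1/2 -> 1/2 = 1/2
((R -> ~(Q <-> P)) <-> ((P <-> P) -> (~R <-> (R -> Q)))) -> (~((R -> R) <-> ((R <-> P) <-> Q)) -> ~~(R -> ~Q)) = 1/2 -> 1/2 = 1/2
(((((~R <-> Q) <-> (Q <-> (P -> Q))) -> (P -> Q)) <-> (~R -> ((Q -> P) <-> ((R -> R) <-> ~Q)))) -> ~(((P -> (P -> R)) -> (P -> P)) -> (R -> (R <-> R)))) -> (((R -> ~(Q <-> P)) <-> ((P <-> P) -> (~R <-> (R -> Q)))) -> (~((R -> R) <-> ((R <-> P) <-> Q)) -> ~~(R -> ~Q))) = 1/2 -> 1/2 = 1/2

1/2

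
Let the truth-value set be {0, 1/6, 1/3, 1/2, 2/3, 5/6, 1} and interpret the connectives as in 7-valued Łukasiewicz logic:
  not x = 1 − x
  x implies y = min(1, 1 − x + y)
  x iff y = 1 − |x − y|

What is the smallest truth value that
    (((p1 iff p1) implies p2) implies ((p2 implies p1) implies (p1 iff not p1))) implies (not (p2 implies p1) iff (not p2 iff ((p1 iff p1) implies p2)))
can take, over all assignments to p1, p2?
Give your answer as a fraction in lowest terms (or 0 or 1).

0

Take p1 = 0, p2 = 1:
p1 iff p1 = 0 iff 0 = 1
(p1 iff p1) implies p2 = 1 implies 1 = 1
p2 implies p1 = 1 implies 0 = 0
not p1 = not 0 = 1
p1 iff not p1 = 0 iff 1 = 0
(p2 implies p1) implies (p1 iff not p1) = 0 implies 0 = 1
((p1 iff p1) implies p2) implies ((p2 implies p1) implies (p1 iff not p1)) = 1 implies 1 = 1
p2 implies p1 = 1 implies 0 = 0
not (p2 implies p1) = not 0 = 1
not p2 = not 1 = 0
p1 iff p1 = 0 iff 0 = 1
(p1 iff p1) implies p2 = 1 implies 1 = 1
not p2 iff ((p1 iff p1) implies p2) = 0 iff 1 = 0
not (p2 implies p1) iff (not p2 iff ((p1 iff p1) implies p2)) = 1 iff 0 = 0
(((p1 iff p1) implies p2) implies ((p2 implies p1) implies (p1 iff not p1))) implies (not (p2 implies p1) iff (not p2 iff ((p1 iff p1) implies p2))) = 1 implies 0 = 0
No assignment yields a value below 0, so this is the minimum.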